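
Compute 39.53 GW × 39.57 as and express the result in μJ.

39.53 × 10⁹ × 39.57 × 10⁻¹⁸ = 1564.2021 × 10⁻⁹ J

1.5642021 μJ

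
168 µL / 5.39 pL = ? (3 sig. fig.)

31200000

(168e-6) / (5.39e-12) = 31.17e6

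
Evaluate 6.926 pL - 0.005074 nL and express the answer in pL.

In pL:
  6.926 pL → 6.926
  0.005074 nL = 0.005074 × 10^3 pL = 5.074
Difference: 6.926 - 5.074 = 1.852

1.852 pL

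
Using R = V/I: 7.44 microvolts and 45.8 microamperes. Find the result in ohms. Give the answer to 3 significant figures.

(7.44 × 10⁻⁶) / (45.8 × 10⁻⁶) = 0.16245 Ω

0.162 ohms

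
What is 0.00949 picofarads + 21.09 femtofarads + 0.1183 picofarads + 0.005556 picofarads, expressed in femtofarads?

154.436 femtofarads

In femtofarads:
  0.00949 picofarads = 0.00949 × 10^3 femtofarads = 9.49
  21.09 femtofarads → 21.09
  0.1183 picofarads = 0.1183 × 10^3 femtofarads = 118.3
  0.005556 picofarads = 0.005556 × 10^3 femtofarads = 5.556
Sum: 9.49 + 21.09 + 118.3 + 5.556 = 154.436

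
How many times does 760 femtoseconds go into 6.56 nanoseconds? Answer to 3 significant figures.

8630

(6.56 × 10^-9) / (760 × 10^-15) = 0.008632 × 10^6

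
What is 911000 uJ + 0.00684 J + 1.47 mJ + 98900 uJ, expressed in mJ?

1018.21 mJ

In mJ:
  911000 uJ = 911000e-3 mJ = 911
  0.00684 J = 0.00684e3 mJ = 6.84
  1.47 mJ → 1.47
  98900 uJ = 98900e-3 mJ = 98.9
Sum: 911 + 6.84 + 1.47 + 98.9 = 1018.21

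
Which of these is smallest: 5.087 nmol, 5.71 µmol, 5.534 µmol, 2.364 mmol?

5.087 nmol = 0.000000005087 mol
5.71 µmol = 0.00000571 mol
5.534 µmol = 0.000005534 mol
2.364 mmol = 0.002364 mol

5.087 nmol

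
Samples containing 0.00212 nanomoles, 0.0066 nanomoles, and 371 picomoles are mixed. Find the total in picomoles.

In picomoles:
  0.00212 nanomoles = 0.00212e3 picomoles = 2.12
  0.0066 nanomoles = 0.0066e3 picomoles = 6.6
  371 picomoles → 371
Sum: 2.12 + 6.6 + 371 = 379.72

379.72 picomoles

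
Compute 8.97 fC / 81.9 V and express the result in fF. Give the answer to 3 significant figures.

(8.97 × 10⁻¹⁵) / (81.9) = 0.10952 × 10⁻¹⁵ F

0.110 fF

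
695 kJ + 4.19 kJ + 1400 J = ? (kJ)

700.59 kJ

In kJ:
  695 kJ → 695
  4.19 kJ → 4.19
  1400 J = 1400e-3 kJ = 1.4
Sum: 695 + 4.19 + 1.4 = 700.59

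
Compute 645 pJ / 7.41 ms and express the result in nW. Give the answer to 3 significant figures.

87.0 nW

(645 × 10⁻¹²) / (7.41 × 10⁻³) = 87.045 × 10⁻⁹ W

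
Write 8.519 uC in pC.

8519000 pC

micro = 10^-6, pico = 10^-12; factor is 10^6.
8.519 × 10^6 = 8519000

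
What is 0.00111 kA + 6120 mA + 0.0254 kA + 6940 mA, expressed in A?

39.57 A

In A:
  0.00111 kA = 0.00111 × 10^3 A = 1.11
  6120 mA = 6120 × 10^-3 A = 6.12
  0.0254 kA = 0.0254 × 10^3 A = 25.4
  6940 mA = 6940 × 10^-3 A = 6.94
Sum: 1.11 + 6.12 + 25.4 + 6.94 = 39.57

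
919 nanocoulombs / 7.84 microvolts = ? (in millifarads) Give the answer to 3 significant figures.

(919 × 10^-9) / (7.84 × 10^-6) = 117.22 × 10^-3 F

117 millifarads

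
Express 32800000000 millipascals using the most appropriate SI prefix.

= 32.8 × 10^6 pascals; 10^6 is mega.

32.8 megapascals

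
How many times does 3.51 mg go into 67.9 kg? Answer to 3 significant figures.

(67.9e3) / (3.51e-3) = 19.34e6

19300000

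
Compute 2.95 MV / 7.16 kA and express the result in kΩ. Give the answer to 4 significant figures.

(2.95 × 10⁶) / (7.16 × 10³) = 0.412011 × 10³ Ω

0.4120 kΩ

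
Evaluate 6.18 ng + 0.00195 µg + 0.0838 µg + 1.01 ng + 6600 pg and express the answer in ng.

99.54 ng

In ng:
  6.18 ng → 6.18
  0.00195 µg = 0.00195 × 10^3 ng = 1.95
  0.0838 µg = 0.0838 × 10^3 ng = 83.8
  1.01 ng → 1.01
  6600 pg = 6600 × 10^-3 ng = 6.6
Sum: 6.18 + 1.95 + 83.8 + 1.01 + 6.6 = 99.54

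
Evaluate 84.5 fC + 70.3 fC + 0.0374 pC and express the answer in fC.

In fC:
  84.5 fC → 84.5
  70.3 fC → 70.3
  0.0374 pC = 0.0374 × 10^3 fC = 37.4
Sum: 84.5 + 70.3 + 37.4 = 192.2

192.2 fC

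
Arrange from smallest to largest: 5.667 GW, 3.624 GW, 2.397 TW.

3.624 GW < 5.667 GW < 2.397 TW

5.667 GW = 5667000000 W
3.624 GW = 3624000000 W
2.397 TW = 2397000000000 W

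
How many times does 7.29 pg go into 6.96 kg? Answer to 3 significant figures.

955000000000000

(6.96e3) / (7.29e-12) = 0.9547e15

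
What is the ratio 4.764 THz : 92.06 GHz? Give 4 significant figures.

(4.764e12) / (92.06e9) = 0.051749e3

51.75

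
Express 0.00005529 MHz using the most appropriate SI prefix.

= 55.29 Hz; mantissa already in [1, 1000).

55.29 Hz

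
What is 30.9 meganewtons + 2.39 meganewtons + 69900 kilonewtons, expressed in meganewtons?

103.19 meganewtons

In meganewtons:
  30.9 meganewtons → 30.9
  2.39 meganewtons → 2.39
  69900 kilonewtons = 69900e-3 meganewtons = 69.9
Sum: 30.9 + 2.39 + 69.9 = 103.19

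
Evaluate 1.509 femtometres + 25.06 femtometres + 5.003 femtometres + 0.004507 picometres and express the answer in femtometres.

In femtometres:
  1.509 femtometres → 1.509
  25.06 femtometres → 25.06
  5.003 femtometres → 5.003
  0.004507 picometres = 0.004507 × 10^3 femtometres = 4.507
Sum: 1.509 + 25.06 + 5.003 + 4.507 = 36.079

36.079 femtometres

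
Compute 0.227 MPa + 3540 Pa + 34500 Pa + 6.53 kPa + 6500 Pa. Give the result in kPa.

278.07 kPa

In kPa:
  0.227 MPa = 0.227 × 10³ kPa = 227
  3540 Pa = 3540 × 10⁻³ kPa = 3.54
  34500 Pa = 34500 × 10⁻³ kPa = 34.5
  6.53 kPa → 6.53
  6500 Pa = 6500 × 10⁻³ kPa = 6.5
Sum: 227 + 3.54 + 34.5 + 6.53 + 6.5 = 278.07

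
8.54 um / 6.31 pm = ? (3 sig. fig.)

(8.54e-6) / (6.31e-12) = 1.353e6

1350000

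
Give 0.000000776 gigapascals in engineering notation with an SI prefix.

= 776 pascals; mantissa already in [1, 1000).

776 pascals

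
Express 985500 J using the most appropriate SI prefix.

= 985.5 × 10^3 J; 10^3 is kilo.

985.5 kJ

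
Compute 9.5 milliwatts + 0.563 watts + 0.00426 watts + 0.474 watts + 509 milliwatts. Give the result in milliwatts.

In milliwatts:
  9.5 milliwatts → 9.5
  0.563 watts = 0.563 × 10³ milliwatts = 563
  0.00426 watts = 0.00426 × 10³ milliwatts = 4.26
  0.474 watts = 0.474 × 10³ milliwatts = 474
  509 milliwatts → 509
Sum: 9.5 + 563 + 4.26 + 474 + 509 = 1559.76

1559.76 milliwatts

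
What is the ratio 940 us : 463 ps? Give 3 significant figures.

2030000

(940 × 10⁻⁶) / (463 × 10⁻¹²) = 2.03 × 10⁶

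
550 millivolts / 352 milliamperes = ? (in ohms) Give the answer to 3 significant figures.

(550 × 10⁻³) / (352 × 10⁻³) = 1.5625 Ω

1.56 ohms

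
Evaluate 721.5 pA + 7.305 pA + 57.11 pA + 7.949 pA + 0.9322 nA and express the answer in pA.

1726.064 pA

In pA:
  721.5 pA → 721.5
  7.305 pA → 7.305
  57.11 pA → 57.11
  7.949 pA → 7.949
  0.9322 nA = 0.9322 × 10^3 pA = 932.2
Sum: 721.5 + 7.305 + 57.11 + 7.949 + 932.2 = 1726.064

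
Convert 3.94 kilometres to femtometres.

kilo = 10³, femto = 10⁻¹⁵; factor is 10¹⁸.
3.94 × 10¹⁸ = 3940000000000000000

3940000000000000000 femtometres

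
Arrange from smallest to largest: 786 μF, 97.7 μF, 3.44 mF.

97.7 μF < 786 μF < 3.44 mF

786 μF = 0.000786 F
97.7 μF = 0.0000977 F
3.44 mF = 0.00344 F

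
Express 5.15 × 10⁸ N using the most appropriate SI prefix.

515 MN

= 515 × 10⁶ N; 10⁶ is mega.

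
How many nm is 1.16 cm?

11600000 nm

centi = 10⁻², nano = 10⁻⁹; factor is 10⁷.
1.16 × 10⁷ = 11600000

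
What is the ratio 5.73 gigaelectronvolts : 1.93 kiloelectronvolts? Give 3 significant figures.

(5.73 × 10⁹) / (1.93 × 10³) = 2.969 × 10⁶

2970000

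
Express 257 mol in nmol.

257000000000 nmol

(no prefix) = 1e0, nano = 1e-9; factor is 1e9.
257 × 1e9 = 257000000000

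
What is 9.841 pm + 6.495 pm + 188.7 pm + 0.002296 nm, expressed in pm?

207.332 pm

In pm:
  9.841 pm → 9.841
  6.495 pm → 6.495
  188.7 pm → 188.7
  0.002296 nm = 0.002296 × 10^3 pm = 2.296
Sum: 9.841 + 6.495 + 188.7 + 2.296 = 207.332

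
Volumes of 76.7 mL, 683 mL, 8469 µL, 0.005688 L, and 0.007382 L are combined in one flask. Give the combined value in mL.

781.239 mL

In mL:
  76.7 mL → 76.7
  683 mL → 683
  8469 µL = 8469 × 10^-3 mL = 8.469
  0.005688 L = 0.005688 × 10^3 mL = 5.688
  0.007382 L = 0.007382 × 10^3 mL = 7.382
Sum: 76.7 + 683 + 8.469 + 5.688 + 7.382 = 781.239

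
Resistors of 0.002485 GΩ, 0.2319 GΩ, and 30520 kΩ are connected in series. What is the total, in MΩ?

In MΩ:
  0.002485 GΩ = 0.002485 × 10^3 MΩ = 2.485
  0.2319 GΩ = 0.2319 × 10^3 MΩ = 231.9
  30520 kΩ = 30520 × 10^-3 MΩ = 30.52
Sum: 2.485 + 231.9 + 30.52 = 264.905

264.905 MΩ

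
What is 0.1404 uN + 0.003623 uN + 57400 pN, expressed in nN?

201.423 nN

In nN:
  0.1404 uN = 0.1404 × 10³ nN = 140.4
  0.003623 uN = 0.003623 × 10³ nN = 3.623
  57400 pN = 57400 × 10⁻³ nN = 57.4
Sum: 140.4 + 3.623 + 57.4 = 201.423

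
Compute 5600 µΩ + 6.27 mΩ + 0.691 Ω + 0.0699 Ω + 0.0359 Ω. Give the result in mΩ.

In mΩ:
  5600 µΩ = 5600 × 10^-3 mΩ = 5.6
  6.27 mΩ → 6.27
  0.691 Ω = 0.691 × 10^3 mΩ = 691
  0.0699 Ω = 0.0699 × 10^3 mΩ = 69.9
  0.0359 Ω = 0.0359 × 10^3 mΩ = 35.9
Sum: 5.6 + 6.27 + 691 + 69.9 + 35.9 = 808.67

808.67 mΩ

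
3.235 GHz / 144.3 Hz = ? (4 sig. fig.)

22420000

(3.235 × 10^9) / (144.3) = 0.022419 × 10^9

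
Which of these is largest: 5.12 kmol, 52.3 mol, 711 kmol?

5.12 kmol = 5120 mol
52.3 mol = 52.3 mol
711 kmol = 711000 mol

711 kmol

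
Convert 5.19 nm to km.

0.00000000000519 km

nano = 1e-9, kilo = 1e3; factor is 1e-12.
5.19 × 1e-12 = 0.00000000000519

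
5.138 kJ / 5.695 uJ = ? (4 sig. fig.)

902200000

(5.138 × 10³) / (5.695 × 10⁻⁶) = 0.90219 × 10⁹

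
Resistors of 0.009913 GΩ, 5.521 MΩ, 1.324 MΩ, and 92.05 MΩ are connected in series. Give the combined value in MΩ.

108.808 MΩ

In MΩ:
  0.009913 GΩ = 0.009913 × 10³ MΩ = 9.913
  5.521 MΩ → 5.521
  1.324 MΩ → 1.324
  92.05 MΩ → 92.05
Sum: 9.913 + 5.521 + 1.324 + 92.05 = 108.808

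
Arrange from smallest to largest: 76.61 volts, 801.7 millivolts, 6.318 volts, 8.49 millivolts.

76.61 volts = 76.61 volts
801.7 millivolts = 0.8017 volts
6.318 volts = 6.318 volts
8.49 millivolts = 0.00849 volts

8.49 millivolts < 801.7 millivolts < 6.318 volts < 76.61 volts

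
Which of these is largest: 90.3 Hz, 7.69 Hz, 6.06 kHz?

6.06 kHz

90.3 Hz = 90.3 Hz
7.69 Hz = 7.69 Hz
6.06 kHz = 6060 Hz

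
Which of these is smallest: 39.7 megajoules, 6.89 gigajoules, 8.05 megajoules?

39.7 megajoules = 39700000 joules
6.89 gigajoules = 6890000000 joules
8.05 megajoules = 8050000 joules

8.05 megajoules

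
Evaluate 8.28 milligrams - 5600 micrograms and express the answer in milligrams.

2.68 milligrams

In milligrams:
  8.28 milligrams → 8.28
  5600 micrograms = 5600 × 10⁻³ milligrams = 5.6
Difference: 8.28 - 5.6 = 2.68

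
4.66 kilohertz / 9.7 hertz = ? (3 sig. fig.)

(4.66 × 10³) / (9.7) = 0.4804 × 10³

480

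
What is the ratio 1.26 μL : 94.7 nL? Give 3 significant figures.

13.3

(1.26 × 10^-6) / (94.7 × 10^-9) = 0.01331 × 10^3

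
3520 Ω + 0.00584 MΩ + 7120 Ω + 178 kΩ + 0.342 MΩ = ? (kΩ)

536.48 kΩ

In kΩ:
  3520 Ω = 3520 × 10^-3 kΩ = 3.52
  0.00584 MΩ = 0.00584 × 10^3 kΩ = 5.84
  7120 Ω = 7120 × 10^-3 kΩ = 7.12
  178 kΩ → 178
  0.342 MΩ = 0.342 × 10^3 kΩ = 342
Sum: 3.52 + 5.84 + 7.12 + 178 + 342 = 536.48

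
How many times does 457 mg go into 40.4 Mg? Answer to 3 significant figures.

(40.4 × 10^6) / (457 × 10^-3) = 0.0884 × 10^9

88400000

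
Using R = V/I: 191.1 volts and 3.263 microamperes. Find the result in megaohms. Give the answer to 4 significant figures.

(191.1) / (3.263 × 10⁻⁶) = 58.5657 × 10⁶ Ω

58.57 megaohms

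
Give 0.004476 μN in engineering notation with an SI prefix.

= 4.476 × 10⁻⁹ N; 10⁻⁹ is nano.

4.476 nN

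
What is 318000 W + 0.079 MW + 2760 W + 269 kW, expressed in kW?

In kW:
  318000 W = 318000e-3 kW = 318
  0.079 MW = 0.079e3 kW = 79
  2760 W = 2760e-3 kW = 2.76
  269 kW → 269
Sum: 318 + 79 + 2.76 + 269 = 668.76

668.76 kW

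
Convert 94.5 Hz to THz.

0.0000000000945 THz

(no prefix) = 1e0, tera = 1e12; factor is 1e-12.
94.5 × 1e-12 = 0.0000000000945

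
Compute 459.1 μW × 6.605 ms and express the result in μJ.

459.1 × 10^-6 × 6.605 × 10^-3 = 3032.3555 × 10^-9 J

3.0323555 μJ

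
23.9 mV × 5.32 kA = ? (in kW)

0.127148 kW

23.9e-3 × 5.32e3 = 127.148 W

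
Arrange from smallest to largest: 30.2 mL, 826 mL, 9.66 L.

30.2 mL < 826 mL < 9.66 L

30.2 mL = 0.0302 L
826 mL = 0.826 L
9.66 L = 9.66 L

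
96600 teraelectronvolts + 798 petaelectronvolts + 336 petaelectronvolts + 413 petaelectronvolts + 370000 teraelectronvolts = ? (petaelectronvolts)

In petaelectronvolts:
  96600 teraelectronvolts = 96600 × 10⁻³ petaelectronvolts = 96.6
  798 petaelectronvolts → 798
  336 petaelectronvolts → 336
  413 petaelectronvolts → 413
  370000 teraelectronvolts = 370000 × 10⁻³ petaelectronvolts = 370
Sum: 96.6 + 798 + 336 + 413 + 370 = 2013.6

2013.6 petaelectronvolts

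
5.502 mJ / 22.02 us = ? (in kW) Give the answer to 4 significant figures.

(5.502 × 10⁻³) / (22.02 × 10⁻⁶) = 0.249864 × 10³ W

0.2499 kW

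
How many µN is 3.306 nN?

nano = 10^-9, micro = 10^-6; factor is 10^-3.
3.306 × 10^-3 = 0.003306

0.003306 µN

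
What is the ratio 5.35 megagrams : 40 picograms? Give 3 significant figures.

(5.35 × 10⁶) / (40 × 10⁻¹²) = 0.1338 × 10¹⁸

134000000000000000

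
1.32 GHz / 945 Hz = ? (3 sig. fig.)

(1.32 × 10⁹) / (945) = 0.001397 × 10⁹

1400000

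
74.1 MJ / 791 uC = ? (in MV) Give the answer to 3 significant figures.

93700 MV

(74.1 × 10^6) / (791 × 10^-6) = 0.093679 × 10^12 V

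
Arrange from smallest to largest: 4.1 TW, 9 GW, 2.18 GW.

2.18 GW < 9 GW < 4.1 TW

4.1 TW = 4100000000000 W
9 GW = 9000000000 W
2.18 GW = 2180000000 W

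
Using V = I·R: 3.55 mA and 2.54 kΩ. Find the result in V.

3.55 × 10⁻³ × 2.54 × 10³ = 9.017 V

9.017 V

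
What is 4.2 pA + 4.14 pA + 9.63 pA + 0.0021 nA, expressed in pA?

20.07 pA

In pA:
  4.2 pA → 4.2
  4.14 pA → 4.14
  9.63 pA → 9.63
  0.0021 nA = 0.0021e3 pA = 2.1
Sum: 4.2 + 4.14 + 9.63 + 2.1 = 20.07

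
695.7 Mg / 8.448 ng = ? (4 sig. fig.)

82350000000000000

(695.7e6) / (8.448e-9) = 82.351e15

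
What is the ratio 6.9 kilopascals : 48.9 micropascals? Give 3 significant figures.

(6.9 × 10^3) / (48.9 × 10^-6) = 0.1411 × 10^9

141000000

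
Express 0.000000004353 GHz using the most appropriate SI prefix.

4.353 Hz

= 4.353 Hz; mantissa already in [1, 1000).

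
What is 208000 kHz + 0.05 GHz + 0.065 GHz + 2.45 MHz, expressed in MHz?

In MHz:
  208000 kHz = 208000 × 10⁻³ MHz = 208
  0.05 GHz = 0.05 × 10³ MHz = 50
  0.065 GHz = 0.065 × 10³ MHz = 65
  2.45 MHz → 2.45
Sum: 208 + 50 + 65 + 2.45 = 325.45

325.45 MHz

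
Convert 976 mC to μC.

milli = 1e-3, micro = 1e-6; factor is 1e3.
976 × 1e3 = 976000

976000 μC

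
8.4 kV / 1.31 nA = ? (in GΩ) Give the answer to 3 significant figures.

(8.4 × 10³) / (1.31 × 10⁻⁹) = 6.4122 × 10¹² Ω

6410 GΩ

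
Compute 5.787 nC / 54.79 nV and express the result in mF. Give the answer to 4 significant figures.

105.6 mF

(5.787 × 10⁻⁹) / (54.79 × 10⁻⁹) = 0.105621 F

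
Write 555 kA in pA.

555000000000000000 pA

kilo = 10^3, pico = 10^-12; factor is 10^15.
555 × 10^15 = 555000000000000000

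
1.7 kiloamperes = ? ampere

kilo = 1e3, (no prefix) = 1e0; factor is 1e3.
1.7 × 1e3 = 1700

1700 amperes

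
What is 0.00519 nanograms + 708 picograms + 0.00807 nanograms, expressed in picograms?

721.26 picograms

In picograms:
  0.00519 nanograms = 0.00519 × 10^3 picograms = 5.19
  708 picograms → 708
  0.00807 nanograms = 0.00807 × 10^3 picograms = 8.07
Sum: 5.19 + 708 + 8.07 = 721.26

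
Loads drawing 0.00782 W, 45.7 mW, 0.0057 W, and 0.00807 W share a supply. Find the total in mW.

In mW:
  0.00782 W = 0.00782 × 10^3 mW = 7.82
  45.7 mW → 45.7
  0.0057 W = 0.0057 × 10^3 mW = 5.7
  0.00807 W = 0.00807 × 10^3 mW = 8.07
Sum: 7.82 + 45.7 + 5.7 + 8.07 = 67.29

67.29 mW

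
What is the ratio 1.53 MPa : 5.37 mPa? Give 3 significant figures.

(1.53 × 10^6) / (5.37 × 10^-3) = 0.2849 × 10^9

285000000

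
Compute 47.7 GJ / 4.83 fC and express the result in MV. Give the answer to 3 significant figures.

(47.7e9) / (4.83e-15) = 9.8758e24 V

9880000000000000000 MV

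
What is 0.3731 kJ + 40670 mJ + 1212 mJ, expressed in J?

In J:
  0.3731 kJ = 0.3731 × 10³ J = 373.1
  40670 mJ = 40670 × 10⁻³ J = 40.67
  1212 mJ = 1212 × 10⁻³ J = 1.212
Sum: 373.1 + 40.67 + 1.212 = 414.982

414.982 J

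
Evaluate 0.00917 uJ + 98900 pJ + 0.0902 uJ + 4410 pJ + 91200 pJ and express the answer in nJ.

293.88 nJ

In nJ:
  0.00917 uJ = 0.00917e3 nJ = 9.17
  98900 pJ = 98900e-3 nJ = 98.9
  0.0902 uJ = 0.0902e3 nJ = 90.2
  4410 pJ = 4410e-3 nJ = 4.41
  91200 pJ = 91200e-3 nJ = 91.2
Sum: 9.17 + 98.9 + 90.2 + 4.41 + 91.2 = 293.88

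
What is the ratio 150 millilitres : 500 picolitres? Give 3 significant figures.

(150e-3) / (500e-12) = 0.3e9

300000000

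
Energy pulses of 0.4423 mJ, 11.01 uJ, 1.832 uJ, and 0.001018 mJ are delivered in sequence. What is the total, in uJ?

In uJ:
  0.4423 mJ = 0.4423 × 10³ uJ = 442.3
  11.01 uJ → 11.01
  1.832 uJ → 1.832
  0.001018 mJ = 0.001018 × 10³ uJ = 1.018
Sum: 442.3 + 11.01 + 1.832 + 1.018 = 456.16

456.16 uJ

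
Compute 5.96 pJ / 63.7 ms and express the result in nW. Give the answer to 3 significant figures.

(5.96e-12) / (63.7e-3) = 0.093564e-9 W

0.0936 nW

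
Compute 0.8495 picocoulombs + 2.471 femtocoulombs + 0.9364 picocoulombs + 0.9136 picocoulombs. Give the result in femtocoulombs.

2701.971 femtocoulombs

In femtocoulombs:
  0.8495 picocoulombs = 0.8495e3 femtocoulombs = 849.5
  2.471 femtocoulombs → 2.471
  0.9364 picocoulombs = 0.9364e3 femtocoulombs = 936.4
  0.9136 picocoulombs = 0.9136e3 femtocoulombs = 913.6
Sum: 849.5 + 2.471 + 936.4 + 913.6 = 2701.971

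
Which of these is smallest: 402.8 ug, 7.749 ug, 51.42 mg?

7.749 ug

402.8 ug = 0.0004028 g
7.749 ug = 0.000007749 g
51.42 mg = 0.05142 g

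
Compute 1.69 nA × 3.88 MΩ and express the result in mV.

1.69 × 10^-9 × 3.88 × 10^6 = 6.5572 × 10^-3 V

6.5572 mV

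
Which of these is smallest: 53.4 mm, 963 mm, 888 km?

53.4 mm

53.4 mm = 0.0534 m
963 mm = 0.963 m
888 km = 888000 m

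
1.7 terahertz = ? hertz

tera = 10^12, (no prefix) = 10^0; factor is 10^12.
1.7 × 10^12 = 1700000000000

1700000000000 hertz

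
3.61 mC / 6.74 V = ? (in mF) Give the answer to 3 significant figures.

0.536 mF

(3.61 × 10⁻³) / (6.74) = 0.53561 × 10⁻³ F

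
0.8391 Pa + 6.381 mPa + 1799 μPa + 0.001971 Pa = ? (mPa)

In mPa:
  0.8391 Pa = 0.8391 × 10³ mPa = 839.1
  6.381 mPa → 6.381
  1799 μPa = 1799 × 10⁻³ mPa = 1.799
  0.001971 Pa = 0.001971 × 10³ mPa = 1.971
Sum: 839.1 + 6.381 + 1.799 + 1.971 = 849.251

849.251 mPa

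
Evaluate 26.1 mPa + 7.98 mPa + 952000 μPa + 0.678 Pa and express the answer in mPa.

1664.08 mPa

In mPa:
  26.1 mPa → 26.1
  7.98 mPa → 7.98
  952000 μPa = 952000 × 10⁻³ mPa = 952
  0.678 Pa = 0.678 × 10³ mPa = 678
Sum: 26.1 + 7.98 + 952 + 678 = 1664.08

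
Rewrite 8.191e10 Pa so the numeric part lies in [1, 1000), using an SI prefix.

81.91 GPa

= 81.91e9 Pa; 1e9 is giga.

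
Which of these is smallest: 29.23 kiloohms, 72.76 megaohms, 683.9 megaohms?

29.23 kiloohms

29.23 kiloohms = 29230 ohms
72.76 megaohms = 72760000 ohms
683.9 megaohms = 683900000 ohms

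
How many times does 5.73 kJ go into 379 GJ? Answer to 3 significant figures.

66100000

(379 × 10⁹) / (5.73 × 10³) = 66.14 × 10⁶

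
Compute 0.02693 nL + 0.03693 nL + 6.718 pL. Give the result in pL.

In pL:
  0.02693 nL = 0.02693 × 10³ pL = 26.93
  0.03693 nL = 0.03693 × 10³ pL = 36.93
  6.718 pL → 6.718
Sum: 26.93 + 36.93 + 6.718 = 70.578

70.578 pL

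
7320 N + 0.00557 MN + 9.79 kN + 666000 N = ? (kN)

In kN:
  7320 N = 7320 × 10⁻³ kN = 7.32
  0.00557 MN = 0.00557 × 10³ kN = 5.57
  9.79 kN → 9.79
  666000 N = 666000 × 10⁻³ kN = 666
Sum: 7.32 + 5.57 + 9.79 + 666 = 688.68

688.68 kN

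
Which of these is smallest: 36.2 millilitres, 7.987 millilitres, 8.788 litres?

7.987 millilitres

36.2 millilitres = 0.0362 litres
7.987 millilitres = 0.007987 litres
8.788 litres = 8.788 litres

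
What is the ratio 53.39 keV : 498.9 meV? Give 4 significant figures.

(53.39 × 10³) / (498.9 × 10⁻³) = 0.10702 × 10⁶

107000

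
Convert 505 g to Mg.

0.000505 Mg

(no prefix) = 10⁰, mega = 10⁶; factor is 10⁻⁶.
505 × 10⁻⁶ = 0.000505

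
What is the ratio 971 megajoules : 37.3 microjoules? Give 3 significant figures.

26000000000000

(971e6) / (37.3e-6) = 26.03e12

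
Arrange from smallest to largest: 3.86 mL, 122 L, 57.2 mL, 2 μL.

3.86 mL = 0.00386 L
122 L = 122 L
57.2 mL = 0.0572 L
2 μL = 0.000002 L

2 μL < 3.86 mL < 57.2 mL < 122 L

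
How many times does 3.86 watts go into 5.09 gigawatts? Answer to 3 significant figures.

(5.09 × 10^9) / (3.86) = 1.319 × 10^9

1320000000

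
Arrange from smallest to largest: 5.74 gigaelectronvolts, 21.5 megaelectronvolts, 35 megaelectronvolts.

5.74 gigaelectronvolts = 5740000000 electronvolts
21.5 megaelectronvolts = 21500000 electronvolts
35 megaelectronvolts = 35000000 electronvolts

21.5 megaelectronvolts < 35 megaelectronvolts < 5.74 gigaelectronvolts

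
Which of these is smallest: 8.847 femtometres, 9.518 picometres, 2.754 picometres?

8.847 femtometres

8.847 femtometres = 0.000000000000008847 metres
9.518 picometres = 0.000000000009518 metres
2.754 picometres = 0.000000000002754 metres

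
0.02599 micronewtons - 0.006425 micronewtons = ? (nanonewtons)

In nanonewtons:
  0.02599 micronewtons = 0.02599 × 10³ nanonewtons = 25.99
  0.006425 micronewtons = 0.006425 × 10³ nanonewtons = 6.425
Difference: 25.99 - 6.425 = 19.565

19.565 nanonewtons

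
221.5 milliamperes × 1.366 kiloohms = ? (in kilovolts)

0.302569 kilovolts

221.5e-3 × 1.366e3 = 302.569 V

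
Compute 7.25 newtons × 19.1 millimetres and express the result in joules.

0.138475 joules

7.25 × 19.1e-3 = 138.475e-3 J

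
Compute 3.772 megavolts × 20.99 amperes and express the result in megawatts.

79.17428 megawatts

3.772 × 10^6 × 20.99 = 79.17428 × 10^6 W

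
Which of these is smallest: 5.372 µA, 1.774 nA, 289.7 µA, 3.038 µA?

1.774 nA

5.372 µA = 0.000005372 A
1.774 nA = 0.000000001774 A
289.7 µA = 0.0002897 A
3.038 µA = 0.000003038 A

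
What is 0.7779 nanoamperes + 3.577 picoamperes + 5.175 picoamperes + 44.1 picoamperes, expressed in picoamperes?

830.752 picoamperes

In picoamperes:
  0.7779 nanoamperes = 0.7779 × 10³ picoamperes = 777.9
  3.577 picoamperes → 3.577
  5.175 picoamperes → 5.175
  44.1 picoamperes → 44.1
Sum: 777.9 + 3.577 + 5.175 + 44.1 = 830.752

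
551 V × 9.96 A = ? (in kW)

5.48796 kW

551 × 9.96 = 5487.96 W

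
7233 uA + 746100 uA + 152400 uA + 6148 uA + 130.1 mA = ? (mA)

In mA:
  7233 uA = 7233 × 10^-3 mA = 7.233
  746100 uA = 746100 × 10^-3 mA = 746.1
  152400 uA = 152400 × 10^-3 mA = 152.4
  6148 uA = 6148 × 10^-3 mA = 6.148
  130.1 mA → 130.1
Sum: 7.233 + 746.1 + 152.4 + 6.148 + 130.1 = 1041.981

1041.981 mA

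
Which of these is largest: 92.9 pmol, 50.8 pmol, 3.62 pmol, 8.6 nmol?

92.9 pmol = 0.0000000000929 mol
50.8 pmol = 0.0000000000508 mol
3.62 pmol = 0.00000000000362 mol
8.6 nmol = 0.0000000086 mol

8.6 nmol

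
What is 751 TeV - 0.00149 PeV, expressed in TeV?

In TeV:
  751 TeV → 751
  0.00149 PeV = 0.00149 × 10^3 TeV = 1.49
Difference: 751 - 1.49 = 749.51

749.51 TeV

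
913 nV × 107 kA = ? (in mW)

97.691 mW

913e-9 × 107e3 = 97691e-6 W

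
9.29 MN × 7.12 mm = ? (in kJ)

9.29e6 × 7.12e-3 = 66.1448e3 J

66.1448 kJ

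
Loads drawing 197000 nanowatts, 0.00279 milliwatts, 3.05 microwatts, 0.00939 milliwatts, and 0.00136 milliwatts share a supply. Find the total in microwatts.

In microwatts:
  197000 nanowatts = 197000 × 10⁻³ microwatts = 197
  0.00279 milliwatts = 0.00279 × 10³ microwatts = 2.79
  3.05 microwatts → 3.05
  0.00939 milliwatts = 0.00939 × 10³ microwatts = 9.39
  0.00136 milliwatts = 0.00136 × 10³ microwatts = 1.36
Sum: 197 + 2.79 + 3.05 + 9.39 + 1.36 = 213.59

213.59 microwatts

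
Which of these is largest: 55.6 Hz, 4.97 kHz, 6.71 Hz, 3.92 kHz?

4.97 kHz

55.6 Hz = 55.6 Hz
4.97 kHz = 4970 Hz
6.71 Hz = 6.71 Hz
3.92 kHz = 3920 Hz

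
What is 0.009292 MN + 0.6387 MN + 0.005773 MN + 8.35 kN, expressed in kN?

In kN:
  0.009292 MN = 0.009292 × 10³ kN = 9.292
  0.6387 MN = 0.6387 × 10³ kN = 638.7
  0.005773 MN = 0.005773 × 10³ kN = 5.773
  8.35 kN → 8.35
Sum: 9.292 + 638.7 + 5.773 + 8.35 = 662.115

662.115 kN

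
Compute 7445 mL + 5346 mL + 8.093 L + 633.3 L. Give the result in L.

In L:
  7445 mL = 7445 × 10^-3 L = 7.445
  5346 mL = 5346 × 10^-3 L = 5.346
  8.093 L → 8.093
  633.3 L → 633.3
Sum: 7.445 + 5.346 + 8.093 + 633.3 = 654.184

654.184 L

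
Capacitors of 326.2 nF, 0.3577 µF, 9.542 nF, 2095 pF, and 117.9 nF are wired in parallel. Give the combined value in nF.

In nF:
  326.2 nF → 326.2
  0.3577 µF = 0.3577e3 nF = 357.7
  9.542 nF → 9.542
  2095 pF = 2095e-3 nF = 2.095
  117.9 nF → 117.9
Sum: 326.2 + 357.7 + 9.542 + 2.095 + 117.9 = 813.437

813.437 nF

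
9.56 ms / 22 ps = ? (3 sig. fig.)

(9.56 × 10⁻³) / (22 × 10⁻¹²) = 0.4345 × 10⁹

435000000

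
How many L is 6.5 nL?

nano = 10⁻⁹, (no prefix) = 10⁰; factor is 10⁻⁹.
6.5 × 10⁻⁹ = 0.0000000065

0.0000000065 L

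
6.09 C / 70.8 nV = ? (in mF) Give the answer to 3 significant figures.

86000000000 mF

(6.09) / (70.8 × 10⁻⁹) = 0.086017 × 10⁹ F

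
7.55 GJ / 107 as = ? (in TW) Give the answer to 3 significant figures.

70600000000000 TW

(7.55 × 10^9) / (107 × 10^-18) = 0.070561 × 10^27 W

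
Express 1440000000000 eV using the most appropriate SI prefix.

1.44 TeV

= 1.44 × 10¹² eV; 10¹² is tera.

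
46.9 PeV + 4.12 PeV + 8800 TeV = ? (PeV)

In PeV:
  46.9 PeV → 46.9
  4.12 PeV → 4.12
  8800 TeV = 8800e-3 PeV = 8.8
Sum: 46.9 + 4.12 + 8.8 = 59.82

59.82 PeV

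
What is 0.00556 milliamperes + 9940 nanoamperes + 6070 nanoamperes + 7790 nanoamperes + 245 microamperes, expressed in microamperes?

274.36 microamperes

In microamperes:
  0.00556 milliamperes = 0.00556e3 microamperes = 5.56
  9940 nanoamperes = 9940e-3 microamperes = 9.94
  6070 nanoamperes = 6070e-3 microamperes = 6.07
  7790 nanoamperes = 7790e-3 microamperes = 7.79
  245 microamperes → 245
Sum: 5.56 + 9.94 + 6.07 + 7.79 + 245 = 274.36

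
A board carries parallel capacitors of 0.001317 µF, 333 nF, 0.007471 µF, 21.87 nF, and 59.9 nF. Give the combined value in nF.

In nF:
  0.001317 µF = 0.001317 × 10^3 nF = 1.317
  333 nF → 333
  0.007471 µF = 0.007471 × 10^3 nF = 7.471
  21.87 nF → 21.87
  59.9 nF → 59.9
Sum: 1.317 + 333 + 7.471 + 21.87 + 59.9 = 423.558

423.558 nF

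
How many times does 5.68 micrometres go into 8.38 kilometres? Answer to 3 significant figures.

1480000000

(8.38e3) / (5.68e-6) = 1.475e9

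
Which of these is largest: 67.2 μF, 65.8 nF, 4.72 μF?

67.2 μF

67.2 μF = 0.0000672 F
65.8 nF = 0.0000000658 F
4.72 μF = 0.00000472 F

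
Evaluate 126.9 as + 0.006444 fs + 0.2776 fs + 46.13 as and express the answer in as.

In as:
  126.9 as → 126.9
  0.006444 fs = 0.006444 × 10³ as = 6.444
  0.2776 fs = 0.2776 × 10³ as = 277.6
  46.13 as → 46.13
Sum: 126.9 + 6.444 + 277.6 + 46.13 = 457.074

457.074 as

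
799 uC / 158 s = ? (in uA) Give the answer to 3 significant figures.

5.06 uA

(799 × 10⁻⁶) / (158) = 5.057 × 10⁻⁶ A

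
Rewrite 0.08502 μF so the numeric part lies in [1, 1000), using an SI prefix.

85.02 nF

= 85.02e-9 F; 1e-9 is nano.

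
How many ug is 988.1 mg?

milli = 10^-3, micro = 10^-6; factor is 10^3.
988.1 × 10^3 = 988100

988100 ug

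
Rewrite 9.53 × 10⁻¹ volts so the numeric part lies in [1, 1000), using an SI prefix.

= 953 × 10⁻³ volts; 10⁻³ is milli.

953 millivolts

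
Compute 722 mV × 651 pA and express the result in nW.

722 × 10^-3 × 651 × 10^-12 = 470022 × 10^-15 W

0.470022 nW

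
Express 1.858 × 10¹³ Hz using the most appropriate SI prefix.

= 18.58 × 10¹² Hz; 10¹² is tera.

18.58 THz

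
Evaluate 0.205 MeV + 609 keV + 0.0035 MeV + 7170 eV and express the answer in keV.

In keV:
  0.205 MeV = 0.205e3 keV = 205
  609 keV → 609
  0.0035 MeV = 0.0035e3 keV = 3.5
  7170 eV = 7170e-3 keV = 7.17
Sum: 205 + 609 + 3.5 + 7.17 = 824.67

824.67 keV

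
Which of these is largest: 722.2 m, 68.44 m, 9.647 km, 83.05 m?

9.647 km

722.2 m = 722.2 m
68.44 m = 68.44 m
9.647 km = 9647 m
83.05 m = 83.05 m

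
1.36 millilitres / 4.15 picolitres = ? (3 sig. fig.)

(1.36 × 10^-3) / (4.15 × 10^-12) = 0.3277 × 10^9

328000000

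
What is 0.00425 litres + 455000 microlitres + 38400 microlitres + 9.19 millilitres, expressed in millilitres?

506.84 millilitres

In millilitres:
  0.00425 litres = 0.00425 × 10³ millilitres = 4.25
  455000 microlitres = 455000 × 10⁻³ millilitres = 455
  38400 microlitres = 38400 × 10⁻³ millilitres = 38.4
  9.19 millilitres → 9.19
Sum: 4.25 + 455 + 38.4 + 9.19 = 506.84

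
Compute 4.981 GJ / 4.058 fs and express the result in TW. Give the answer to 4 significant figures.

(4.981e9) / (4.058e-15) = 1.22745e24 W

1227000000000 TW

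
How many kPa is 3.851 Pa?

(no prefix) = 10⁰, kilo = 10³; factor is 10⁻³.
3.851 × 10⁻³ = 0.003851

0.003851 kPa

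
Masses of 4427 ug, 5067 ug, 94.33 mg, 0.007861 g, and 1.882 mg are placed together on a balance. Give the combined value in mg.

113.567 mg

In mg:
  4427 ug = 4427 × 10⁻³ mg = 4.427
  5067 ug = 5067 × 10⁻³ mg = 5.067
  94.33 mg → 94.33
  0.007861 g = 0.007861 × 10³ mg = 7.861
  1.882 mg → 1.882
Sum: 4.427 + 5.067 + 94.33 + 7.861 + 1.882 = 113.567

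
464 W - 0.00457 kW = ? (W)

In W:
  464 W → 464
  0.00457 kW = 0.00457 × 10^3 W = 4.57
Difference: 464 - 4.57 = 459.43

459.43 W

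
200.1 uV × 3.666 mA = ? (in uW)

200.1 × 10^-6 × 3.666 × 10^-3 = 733.5666 × 10^-9 W

0.7335666 uW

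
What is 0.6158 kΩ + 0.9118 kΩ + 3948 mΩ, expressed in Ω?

1531.548 Ω

In Ω:
  0.6158 kΩ = 0.6158e3 Ω = 615.8
  0.9118 kΩ = 0.9118e3 Ω = 911.8
  3948 mΩ = 3948e-3 Ω = 3.948
Sum: 615.8 + 911.8 + 3.948 = 1531.548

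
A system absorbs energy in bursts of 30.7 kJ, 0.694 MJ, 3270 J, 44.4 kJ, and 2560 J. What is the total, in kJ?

774.93 kJ

In kJ:
  30.7 kJ → 30.7
  0.694 MJ = 0.694 × 10^3 kJ = 694
  3270 J = 3270 × 10^-3 kJ = 3.27
  44.4 kJ → 44.4
  2560 J = 2560 × 10^-3 kJ = 2.56
Sum: 30.7 + 694 + 3.27 + 44.4 + 2.56 = 774.93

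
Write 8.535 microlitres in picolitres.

8535000 picolitres

micro = 10⁻⁶, pico = 10⁻¹²; factor is 10⁶.
8.535 × 10⁶ = 8535000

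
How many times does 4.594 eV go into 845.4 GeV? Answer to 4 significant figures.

(845.4 × 10⁹) / (4.594) = 184.02 × 10⁹

184000000000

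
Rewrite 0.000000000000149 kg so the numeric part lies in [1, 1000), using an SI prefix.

= 149e-12 g; 1e-12 is pico.

149 pg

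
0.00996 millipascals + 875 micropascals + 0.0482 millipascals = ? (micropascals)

In micropascals:
  0.00996 millipascals = 0.00996 × 10^3 micropascals = 9.96
  875 micropascals → 875
  0.0482 millipascals = 0.0482 × 10^3 micropascals = 48.2
Sum: 9.96 + 875 + 48.2 = 933.16

933.16 micropascals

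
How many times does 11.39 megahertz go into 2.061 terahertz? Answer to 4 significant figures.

(2.061 × 10^12) / (11.39 × 10^6) = 0.18095 × 10^6

180900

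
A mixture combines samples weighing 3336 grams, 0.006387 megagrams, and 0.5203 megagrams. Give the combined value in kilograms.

530.023 kilograms

In kilograms:
  3336 grams = 3336 × 10⁻³ kilograms = 3.336
  0.006387 megagrams = 0.006387 × 10³ kilograms = 6.387
  0.5203 megagrams = 0.5203 × 10³ kilograms = 520.3
Sum: 3.336 + 6.387 + 520.3 = 530.023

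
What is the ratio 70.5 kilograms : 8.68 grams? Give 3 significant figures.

8120

(70.5 × 10³) / (8.68) = 8.122 × 10³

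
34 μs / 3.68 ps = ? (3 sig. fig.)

9240000

(34e-6) / (3.68e-12) = 9.239e6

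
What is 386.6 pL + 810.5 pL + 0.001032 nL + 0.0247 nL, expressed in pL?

1222.832 pL

In pL:
  386.6 pL → 386.6
  810.5 pL → 810.5
  0.001032 nL = 0.001032 × 10³ pL = 1.032
  0.0247 nL = 0.0247 × 10³ pL = 24.7
Sum: 386.6 + 810.5 + 1.032 + 24.7 = 1222.832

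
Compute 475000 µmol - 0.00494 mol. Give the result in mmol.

470.06 mmol

In mmol:
  475000 µmol = 475000 × 10^-3 mmol = 475
  0.00494 mol = 0.00494 × 10^3 mmol = 4.94
Difference: 475 - 4.94 = 470.06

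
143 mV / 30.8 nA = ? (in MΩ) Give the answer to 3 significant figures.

(143 × 10⁻³) / (30.8 × 10⁻⁹) = 4.6429 × 10⁶ Ω

4.64 MΩ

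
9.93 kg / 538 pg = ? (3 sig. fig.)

(9.93 × 10^3) / (538 × 10^-12) = 0.01846 × 10^15

18500000000000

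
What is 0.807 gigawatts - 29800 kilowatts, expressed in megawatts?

In megawatts:
  0.807 gigawatts = 0.807 × 10^3 megawatts = 807
  29800 kilowatts = 29800 × 10^-3 megawatts = 29.8
Difference: 807 - 29.8 = 777.2

777.2 megawatts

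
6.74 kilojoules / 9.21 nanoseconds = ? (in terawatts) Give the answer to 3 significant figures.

(6.74 × 10³) / (9.21 × 10⁻⁹) = 0.73181 × 10¹² W

0.732 terawatts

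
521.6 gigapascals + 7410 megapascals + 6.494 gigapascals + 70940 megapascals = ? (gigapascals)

In gigapascals:
  521.6 gigapascals → 521.6
  7410 megapascals = 7410 × 10⁻³ gigapascals = 7.41
  6.494 gigapascals → 6.494
  70940 megapascals = 70940 × 10⁻³ gigapascals = 70.94
Sum: 521.6 + 7.41 + 6.494 + 70.94 = 606.444

606.444 gigapascals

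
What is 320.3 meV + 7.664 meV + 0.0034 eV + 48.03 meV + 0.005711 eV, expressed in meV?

In meV:
  320.3 meV → 320.3
  7.664 meV → 7.664
  0.0034 eV = 0.0034 × 10³ meV = 3.4
  48.03 meV → 48.03
  0.005711 eV = 0.005711 × 10³ meV = 5.711
Sum: 320.3 + 7.664 + 3.4 + 48.03 + 5.711 = 385.105

385.105 meV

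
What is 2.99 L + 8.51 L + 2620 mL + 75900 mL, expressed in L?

In L:
  2.99 L → 2.99
  8.51 L → 8.51
  2620 mL = 2620e-3 L = 2.62
  75900 mL = 75900e-3 L = 75.9
Sum: 2.99 + 8.51 + 2.62 + 75.9 = 90.02

90.02 L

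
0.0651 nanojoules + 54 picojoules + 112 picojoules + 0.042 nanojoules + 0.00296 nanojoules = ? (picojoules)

In picojoules:
  0.0651 nanojoules = 0.0651 × 10³ picojoules = 65.1
  54 picojoules → 54
  112 picojoules → 112
  0.042 nanojoules = 0.042 × 10³ picojoules = 42
  0.00296 nanojoules = 0.00296 × 10³ picojoules = 2.96
Sum: 65.1 + 54 + 112 + 42 + 2.96 = 276.06

276.06 picojoules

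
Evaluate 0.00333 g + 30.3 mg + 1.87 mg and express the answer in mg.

35.5 mg

In mg:
  0.00333 g = 0.00333 × 10^3 mg = 3.33
  30.3 mg → 30.3
  1.87 mg → 1.87
Sum: 3.33 + 30.3 + 1.87 = 35.5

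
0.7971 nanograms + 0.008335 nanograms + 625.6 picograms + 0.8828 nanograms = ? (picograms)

In picograms:
  0.7971 nanograms = 0.7971 × 10^3 picograms = 797.1
  0.008335 nanograms = 0.008335 × 10^3 picograms = 8.335
  625.6 picograms → 625.6
  0.8828 nanograms = 0.8828 × 10^3 picograms = 882.8
Sum: 797.1 + 8.335 + 625.6 + 882.8 = 2313.835

2313.835 picograms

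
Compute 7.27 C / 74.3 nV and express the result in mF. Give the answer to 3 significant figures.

97800000000 mF

(7.27) / (74.3 × 10⁻⁹) = 0.097847 × 10⁹ F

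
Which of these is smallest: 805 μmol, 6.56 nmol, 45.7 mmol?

805 μmol = 0.000805 mol
6.56 nmol = 0.00000000656 mol
45.7 mmol = 0.0457 mol

6.56 nmol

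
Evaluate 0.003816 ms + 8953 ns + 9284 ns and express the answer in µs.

22.053 µs

In µs:
  0.003816 ms = 0.003816e3 µs = 3.816
  8953 ns = 8953e-3 µs = 8.953
  9284 ns = 9284e-3 µs = 9.284
Sum: 3.816 + 8.953 + 9.284 = 22.053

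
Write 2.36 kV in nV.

kilo = 10^3, nano = 10^-9; factor is 10^12.
2.36 × 10^12 = 2360000000000

2360000000000 nV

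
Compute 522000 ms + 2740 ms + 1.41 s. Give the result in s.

526.15 s

In s:
  522000 ms = 522000 × 10⁻³ s = 522
  2740 ms = 2740 × 10⁻³ s = 2.74
  1.41 s → 1.41
Sum: 522 + 2.74 + 1.41 = 526.15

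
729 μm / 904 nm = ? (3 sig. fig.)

(729 × 10⁻⁶) / (904 × 10⁻⁹) = 0.8064 × 10³

806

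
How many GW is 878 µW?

micro = 1e-6, giga = 1e9; factor is 1e-15.
878 × 1e-15 = 0.000000000000878

0.000000000000878 GW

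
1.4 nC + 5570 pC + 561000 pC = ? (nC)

In nC:
  1.4 nC → 1.4
  5570 pC = 5570e-3 nC = 5.57
  561000 pC = 561000e-3 nC = 561
Sum: 1.4 + 5.57 + 561 = 567.97

567.97 nC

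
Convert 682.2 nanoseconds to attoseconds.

682200000000 attoseconds

nano = 10^-9, atto = 10^-18; factor is 10^9.
682.2 × 10^9 = 682200000000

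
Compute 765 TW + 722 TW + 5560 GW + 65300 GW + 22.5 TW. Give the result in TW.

1580.36 TW

In TW:
  765 TW → 765
  722 TW → 722
  5560 GW = 5560 × 10^-3 TW = 5.56
  65300 GW = 65300 × 10^-3 TW = 65.3
  22.5 TW → 22.5
Sum: 765 + 722 + 5.56 + 65.3 + 22.5 = 1580.36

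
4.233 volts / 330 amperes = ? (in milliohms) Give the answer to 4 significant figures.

12.83 milliohms

(4.233) / (330) = 0.0128273 Ω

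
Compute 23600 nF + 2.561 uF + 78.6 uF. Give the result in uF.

In uF:
  23600 nF = 23600e-3 uF = 23.6
  2.561 uF → 2.561
  78.6 uF → 78.6
Sum: 23.6 + 2.561 + 78.6 = 104.761

104.761 uF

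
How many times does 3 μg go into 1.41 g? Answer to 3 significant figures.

470000

(1.41) / (3e-6) = 0.47e6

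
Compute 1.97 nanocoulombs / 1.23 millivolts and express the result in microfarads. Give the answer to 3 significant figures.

1.60 microfarads

(1.97 × 10^-9) / (1.23 × 10^-3) = 1.6016 × 10^-6 F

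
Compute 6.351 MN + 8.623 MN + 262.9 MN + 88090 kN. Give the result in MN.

365.964 MN

In MN:
  6.351 MN → 6.351
  8.623 MN → 8.623
  262.9 MN → 262.9
  88090 kN = 88090e-3 MN = 88.09
Sum: 6.351 + 8.623 + 262.9 + 88.09 = 365.964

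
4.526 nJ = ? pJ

4526 pJ

nano = 10⁻⁹, pico = 10⁻¹²; factor is 10³.
4.526 × 10³ = 4526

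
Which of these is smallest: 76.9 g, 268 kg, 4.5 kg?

76.9 g = 76.9 g
268 kg = 268000 g
4.5 kg = 4500 g

76.9 g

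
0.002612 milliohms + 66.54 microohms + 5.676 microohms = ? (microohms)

In microohms:
  0.002612 milliohms = 0.002612 × 10^3 microohms = 2.612
  66.54 microohms → 66.54
  5.676 microohms → 5.676
Sum: 2.612 + 66.54 + 5.676 = 74.828

74.828 microohms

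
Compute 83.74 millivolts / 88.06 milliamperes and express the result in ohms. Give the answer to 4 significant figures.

0.9509 ohms

(83.74 × 10^-3) / (88.06 × 10^-3) = 0.950943 Ω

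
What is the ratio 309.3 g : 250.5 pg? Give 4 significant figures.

(309.3) / (250.5 × 10^-12) = 1.2347 × 10^12

1235000000000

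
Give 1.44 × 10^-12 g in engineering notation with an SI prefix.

= 1.44 × 10^-12 g; 10^-12 is pico.

1.44 pg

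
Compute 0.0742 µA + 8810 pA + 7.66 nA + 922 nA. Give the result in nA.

In nA:
  0.0742 µA = 0.0742e3 nA = 74.2
  8810 pA = 8810e-3 nA = 8.81
  7.66 nA → 7.66
  922 nA → 922
Sum: 74.2 + 8.81 + 7.66 + 922 = 1012.67

1012.67 nA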